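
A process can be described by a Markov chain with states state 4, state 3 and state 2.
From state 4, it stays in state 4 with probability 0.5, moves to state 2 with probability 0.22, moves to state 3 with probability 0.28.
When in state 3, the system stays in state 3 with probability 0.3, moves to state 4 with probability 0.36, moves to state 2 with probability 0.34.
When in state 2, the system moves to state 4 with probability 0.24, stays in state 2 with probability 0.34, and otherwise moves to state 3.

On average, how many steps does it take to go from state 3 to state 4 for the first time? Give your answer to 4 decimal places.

3.1328

Let t(s) be the expected number of steps to first reach state 4 from state s, with t(state 4) = 0. Conditioning on the first step:
t(state 3) = 1 + 0.3·t(state 3) + 0.34·t(state 2)
t(state 2) = 1 + 0.42·t(state 3) + 0.34·t(state 2)
Solving: t(state 3) = 3.1328, t(state 2) = 3.5088.
Expected steps from state 3 to state 4: 3.1328.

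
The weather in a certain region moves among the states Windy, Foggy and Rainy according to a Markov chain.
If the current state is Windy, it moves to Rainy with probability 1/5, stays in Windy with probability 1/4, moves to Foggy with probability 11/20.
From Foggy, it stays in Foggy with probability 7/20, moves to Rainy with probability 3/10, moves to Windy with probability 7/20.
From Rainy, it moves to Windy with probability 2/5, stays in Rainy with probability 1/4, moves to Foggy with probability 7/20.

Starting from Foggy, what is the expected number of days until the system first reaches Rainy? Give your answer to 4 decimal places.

3.7288

Let t(s) be the expected number of days to first reach Rainy from state s, with t(Rainy) = 0. Conditioning on the first day:
t(Windy) = 1 + 0.25·t(Windy) + 0.55·t(Foggy)
t(Foggy) = 1 + 0.35·t(Windy) + 0.35·t(Foggy)
Solving: t(Windy) = 4.0678, t(Foggy) = 3.7288.
Expected days from Foggy to Rainy: 3.7288.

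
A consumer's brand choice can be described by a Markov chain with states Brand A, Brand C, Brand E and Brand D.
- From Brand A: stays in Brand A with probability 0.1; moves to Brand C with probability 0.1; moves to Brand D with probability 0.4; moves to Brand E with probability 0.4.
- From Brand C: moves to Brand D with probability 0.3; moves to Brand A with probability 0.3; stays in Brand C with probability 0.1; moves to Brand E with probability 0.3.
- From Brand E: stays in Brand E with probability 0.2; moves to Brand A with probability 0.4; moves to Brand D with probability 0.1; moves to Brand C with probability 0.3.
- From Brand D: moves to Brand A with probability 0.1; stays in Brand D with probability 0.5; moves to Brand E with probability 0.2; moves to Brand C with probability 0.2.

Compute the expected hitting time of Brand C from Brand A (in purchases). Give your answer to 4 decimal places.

5.2577

Let t(s) be the expected number of purchases to first reach Brand C from state s, with t(Brand C) = 0. Conditioning on the first purchase:
t(Brand A) = 1 + 0.1·t(Brand A) + 0.4·t(Brand E) + 0.4·t(Brand D)
t(Brand E) = 1 + 0.4·t(Brand A) + 0.2·t(Brand E) + 0.1·t(Brand D)
t(Brand D) = 1 + 0.1·t(Brand A) + 0.2·t(Brand E) + 0.5·t(Brand D)
Solving: t(Brand A) = 5.2577, t(Brand E) = 4.4845, t(Brand D) = 4.8454.
Expected purchases from Brand A to Brand C: 5.2577.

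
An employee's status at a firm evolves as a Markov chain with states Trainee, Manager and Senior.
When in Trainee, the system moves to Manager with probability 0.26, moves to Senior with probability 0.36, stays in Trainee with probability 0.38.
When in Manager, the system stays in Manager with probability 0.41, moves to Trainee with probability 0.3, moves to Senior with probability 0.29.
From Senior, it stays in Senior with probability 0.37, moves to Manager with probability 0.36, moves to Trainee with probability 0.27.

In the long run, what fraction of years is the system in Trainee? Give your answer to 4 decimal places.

Let the stationary distribution be π with π = πP and π_1 + π_2 + π_3 = 1.
π_1 = 0.38·π_1 + 0.3·π_2 + 0.27·π_3
π_2 = 0.26·π_1 + 0.41·π_2 + 0.36·π_3
Solving with the normalization constraint gives π = (0.3150, 0.3458, 0.3392).
So the stationary probability of Trainee is 0.3150.

0.3150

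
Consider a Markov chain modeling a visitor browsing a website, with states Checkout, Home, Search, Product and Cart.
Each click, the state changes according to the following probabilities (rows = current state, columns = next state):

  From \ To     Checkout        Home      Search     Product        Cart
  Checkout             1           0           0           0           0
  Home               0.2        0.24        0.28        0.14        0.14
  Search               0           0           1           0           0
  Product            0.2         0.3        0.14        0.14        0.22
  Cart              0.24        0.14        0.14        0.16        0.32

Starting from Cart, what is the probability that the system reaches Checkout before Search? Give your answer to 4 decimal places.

Let h(s) be the probability of absorption at Checkout starting from transient state s. Then h(Checkout) = 1 and h(Search) = 0. By first-step analysis:
h(Home) = 0.2·1 + 0.24·h(Home) + 0.28·0 + 0.14·h(Product) + 0.14·h(Cart)
h(Product) = 0.2·1 + 0.3·h(Home) + 0.14·0 + 0.14·h(Product) + 0.22·h(Cart)
h(Cart) = 0.24·1 + 0.14·h(Home) + 0.14·0 + 0.16·h(Product) + 0.32·h(Cart)
Solving: h(Home) = 0.4698, h(Product) = 0.5442, h(Cart) = 0.5777.
Starting from Cart, the probability is 0.5777.

0.5777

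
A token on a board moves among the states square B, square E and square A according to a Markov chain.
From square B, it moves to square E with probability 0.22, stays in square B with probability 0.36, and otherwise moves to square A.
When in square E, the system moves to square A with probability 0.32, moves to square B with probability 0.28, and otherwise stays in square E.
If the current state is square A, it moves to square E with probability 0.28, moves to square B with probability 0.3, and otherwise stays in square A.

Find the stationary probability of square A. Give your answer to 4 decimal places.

0.3903

Let the stationary distribution be π with π = πP and π_1 + π_2 + π_3 = 1.
π_1 = 0.36·π_1 + 0.28·π_2 + 0.3·π_3
π_2 = 0.22·π_1 + 0.4·π_2 + 0.28·π_3
Solving with the normalization constraint gives π = (0.3128, 0.2969, 0.3903).
So the stationary probability of square A is 0.3903.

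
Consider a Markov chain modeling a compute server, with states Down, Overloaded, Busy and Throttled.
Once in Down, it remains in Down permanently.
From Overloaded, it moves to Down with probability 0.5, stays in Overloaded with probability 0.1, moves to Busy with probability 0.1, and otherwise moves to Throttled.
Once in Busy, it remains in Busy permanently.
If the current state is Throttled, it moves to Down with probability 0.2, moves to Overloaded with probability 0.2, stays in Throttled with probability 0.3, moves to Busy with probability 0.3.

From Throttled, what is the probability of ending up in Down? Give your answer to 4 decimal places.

0.4912

Let h(s) be the probability of absorption at Down starting from transient state s. Then h(Down) = 1 and h(Busy) = 0. By first-step analysis:
h(Overloaded) = 0.5·1 + 0.1·h(Overloaded) + 0.1·0 + 0.3·h(Throttled)
h(Throttled) = 0.2·1 + 0.2·h(Overloaded) + 0.3·0 + 0.3·h(Throttled)
Solving: h(Overloaded) = 0.7193, h(Throttled) = 0.4912.
Starting from Throttled, the probability is 0.4912.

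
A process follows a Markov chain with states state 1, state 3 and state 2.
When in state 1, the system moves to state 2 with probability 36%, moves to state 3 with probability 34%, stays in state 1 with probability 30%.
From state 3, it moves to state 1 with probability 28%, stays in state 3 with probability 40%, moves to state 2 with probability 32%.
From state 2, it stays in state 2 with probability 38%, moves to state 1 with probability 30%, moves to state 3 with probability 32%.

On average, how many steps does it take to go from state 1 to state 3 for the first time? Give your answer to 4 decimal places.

3.0061

Let t(s) be the expected number of steps to first reach state 3 from state s, with t(state 3) = 0. Conditioning on the first step:
t(state 1) = 1 + 0.3·t(state 1) + 0.36·t(state 2)
t(state 2) = 1 + 0.3·t(state 1) + 0.38·t(state 2)
Solving: t(state 1) = 3.0061, t(state 2) = 3.0675.
Expected steps from state 1 to state 3: 3.0061.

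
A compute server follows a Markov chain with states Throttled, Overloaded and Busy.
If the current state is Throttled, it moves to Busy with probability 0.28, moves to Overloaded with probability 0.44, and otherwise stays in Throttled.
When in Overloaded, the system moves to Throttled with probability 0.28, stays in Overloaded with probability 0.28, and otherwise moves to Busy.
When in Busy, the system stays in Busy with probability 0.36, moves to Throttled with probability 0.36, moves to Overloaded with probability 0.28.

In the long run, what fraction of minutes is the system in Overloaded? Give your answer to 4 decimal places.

0.3294

Let the stationary distribution be π with π = πP and π_1 + π_2 + π_3 = 1.
π_1 = 0.28·π_1 + 0.28·π_2 + 0.36·π_3
π_2 = 0.44·π_1 + 0.28·π_2 + 0.28·π_3
Solving with the normalization constraint gives π = (0.3089, 0.3294, 0.3616).
So the stationary probability of Overloaded is 0.3294.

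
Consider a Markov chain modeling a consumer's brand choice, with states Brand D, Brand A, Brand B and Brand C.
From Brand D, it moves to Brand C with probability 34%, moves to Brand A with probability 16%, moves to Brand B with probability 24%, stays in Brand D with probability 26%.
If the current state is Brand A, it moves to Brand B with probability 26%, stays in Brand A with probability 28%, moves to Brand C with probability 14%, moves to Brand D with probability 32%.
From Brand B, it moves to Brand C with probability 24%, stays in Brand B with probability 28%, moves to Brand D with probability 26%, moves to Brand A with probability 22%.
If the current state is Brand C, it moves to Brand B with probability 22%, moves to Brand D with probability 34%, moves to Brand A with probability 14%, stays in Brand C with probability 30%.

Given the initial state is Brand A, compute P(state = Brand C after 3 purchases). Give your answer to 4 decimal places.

Propagate the distribution vector 3 purchases from Brand A.
After 0 purchases: (0.0000, 1.0000, 0.0000, 0.0000)
After 1 purchase: (0.3200, 0.2800, 0.2600, 0.1400)
After 2 purchases: (0.2880, 0.2064, 0.2532, 0.2524)
After 3 purchases: (0.2926, 0.1949, 0.2492, 0.2633)
P(in Brand C after 3 purchases) = 0.2633

0.2633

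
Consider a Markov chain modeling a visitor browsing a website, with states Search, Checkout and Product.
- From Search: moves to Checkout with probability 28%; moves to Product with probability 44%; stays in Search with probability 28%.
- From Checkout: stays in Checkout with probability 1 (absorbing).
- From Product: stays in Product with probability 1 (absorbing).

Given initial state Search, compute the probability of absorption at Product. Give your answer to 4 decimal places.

Let h(s) be the probability of absorption at Product starting from transient state s. Then h(Product) = 1 and h(Checkout) = 0. By first-step analysis:
h(Search) = 0.28·h(Search) + 0.28·0 + 0.44·1
Solving: h(Search) = 0.6111.
Starting from Search, the probability is 0.6111.

0.6111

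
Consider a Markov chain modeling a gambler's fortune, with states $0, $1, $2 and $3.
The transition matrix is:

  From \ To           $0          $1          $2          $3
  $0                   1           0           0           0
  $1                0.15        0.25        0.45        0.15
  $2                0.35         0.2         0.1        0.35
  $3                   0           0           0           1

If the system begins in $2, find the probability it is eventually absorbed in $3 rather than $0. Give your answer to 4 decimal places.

Let h(s) be the probability of absorption at $3 starting from transient state s. Then h($3) = 1 and h($0) = 0. By first-step analysis:
h($1) = 0.15·0 + 0.25·h($1) + 0.45·h($2) + 0.15·1
h($2) = 0.35·0 + 0.2·h($1) + 0.1·h($2) + 0.35·1
Solving: h($1) = 0.5000, h($2) = 0.5000.
Starting from $2, the probability is 0.5000.

0.5000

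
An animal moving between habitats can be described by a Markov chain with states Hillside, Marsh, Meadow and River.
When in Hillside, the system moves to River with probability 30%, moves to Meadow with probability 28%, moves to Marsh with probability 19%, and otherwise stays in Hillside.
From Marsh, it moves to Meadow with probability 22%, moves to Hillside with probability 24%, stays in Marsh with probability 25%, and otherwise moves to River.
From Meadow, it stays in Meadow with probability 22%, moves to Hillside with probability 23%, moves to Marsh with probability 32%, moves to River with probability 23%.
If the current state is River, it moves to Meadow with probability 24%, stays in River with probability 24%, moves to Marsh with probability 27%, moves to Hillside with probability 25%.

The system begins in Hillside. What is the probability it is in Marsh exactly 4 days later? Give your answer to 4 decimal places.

0.2578

Propagate the distribution vector 4 days from Hillside.
After 0 days: (1.0000, 0.0000, 0.0000, 0.0000)
After 1 day: (0.2300, 0.1900, 0.2800, 0.3000)
After 2 days: (0.2379, 0.2618, 0.2398, 0.2605)
After 3 days: (0.2378, 0.2577, 0.2395, 0.2650)
After 4 days: (0.2379, 0.2578, 0.2396, 0.2648)
P(in Marsh after 4 days) = 0.2578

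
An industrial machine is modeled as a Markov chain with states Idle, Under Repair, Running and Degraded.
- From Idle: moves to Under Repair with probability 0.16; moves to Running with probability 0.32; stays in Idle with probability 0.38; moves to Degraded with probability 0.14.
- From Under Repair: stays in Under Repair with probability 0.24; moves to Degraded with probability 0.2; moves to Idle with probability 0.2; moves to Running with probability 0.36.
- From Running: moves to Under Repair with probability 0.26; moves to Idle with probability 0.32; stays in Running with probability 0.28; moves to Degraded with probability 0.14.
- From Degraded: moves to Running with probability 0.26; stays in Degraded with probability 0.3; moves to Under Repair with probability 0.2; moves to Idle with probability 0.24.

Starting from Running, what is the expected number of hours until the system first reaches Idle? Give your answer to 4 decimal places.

Let t(s) be the expected number of hours to first reach Idle from state s, with t(Idle) = 0. Conditioning on the first hour:
t(Under Repair) = 1 + 0.24·t(Under Repair) + 0.36·t(Running) + 0.2·t(Degraded)
t(Running) = 1 + 0.26·t(Under Repair) + 0.28·t(Running) + 0.14·t(Degraded)
t(Degraded) = 1 + 0.2·t(Under Repair) + 0.26·t(Running) + 0.3·t(Degraded)
Solving: t(Under Repair) = 4.0681, t(Running) = 3.6234, t(Degraded) = 3.9367.
Expected hours from Running to Idle: 3.6234.

3.6234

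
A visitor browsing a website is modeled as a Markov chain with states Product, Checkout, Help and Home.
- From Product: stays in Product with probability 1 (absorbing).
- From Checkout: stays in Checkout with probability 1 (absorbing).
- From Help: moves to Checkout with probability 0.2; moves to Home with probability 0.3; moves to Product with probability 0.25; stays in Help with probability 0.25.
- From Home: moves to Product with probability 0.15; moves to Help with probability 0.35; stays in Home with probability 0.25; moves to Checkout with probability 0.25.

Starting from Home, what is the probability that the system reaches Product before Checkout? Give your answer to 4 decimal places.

Let h(s) be the probability of absorption at Product starting from transient state s. Then h(Product) = 1 and h(Checkout) = 0. By first-step analysis:
h(Help) = 0.25·1 + 0.2·0 + 0.25·h(Help) + 0.3·h(Home)
h(Home) = 0.15·1 + 0.25·0 + 0.35·h(Help) + 0.25·h(Home)
Solving: h(Help) = 0.5082, h(Home) = 0.4372.
Starting from Home, the probability is 0.4372.

0.4372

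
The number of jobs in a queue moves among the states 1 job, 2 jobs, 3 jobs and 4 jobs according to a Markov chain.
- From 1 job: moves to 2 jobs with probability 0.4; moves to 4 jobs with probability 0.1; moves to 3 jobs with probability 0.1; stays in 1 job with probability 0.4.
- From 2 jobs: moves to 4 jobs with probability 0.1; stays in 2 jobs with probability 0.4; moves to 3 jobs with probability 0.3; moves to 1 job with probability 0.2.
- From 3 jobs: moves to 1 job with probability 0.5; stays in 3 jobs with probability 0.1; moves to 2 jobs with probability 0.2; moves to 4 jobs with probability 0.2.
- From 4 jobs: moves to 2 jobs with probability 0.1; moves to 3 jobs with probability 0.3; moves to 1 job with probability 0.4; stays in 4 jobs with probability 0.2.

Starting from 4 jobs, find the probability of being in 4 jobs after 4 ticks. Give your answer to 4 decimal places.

Propagate the distribution vector 4 ticks from 4 jobs.
After 0 ticks: (0.0000, 0.0000, 0.0000, 1.0000)
After 1 tick: (0.4000, 0.1000, 0.3000, 0.2000)
After 2 ticks: (0.4100, 0.2800, 0.1600, 0.1500)
After 3 ticks: (0.3600, 0.3230, 0.1860, 0.1310)
After 4 ticks: (0.3540, 0.3235, 0.1908, 0.1317)
P(in 4 jobs after 4 ticks) = 0.1317

0.1317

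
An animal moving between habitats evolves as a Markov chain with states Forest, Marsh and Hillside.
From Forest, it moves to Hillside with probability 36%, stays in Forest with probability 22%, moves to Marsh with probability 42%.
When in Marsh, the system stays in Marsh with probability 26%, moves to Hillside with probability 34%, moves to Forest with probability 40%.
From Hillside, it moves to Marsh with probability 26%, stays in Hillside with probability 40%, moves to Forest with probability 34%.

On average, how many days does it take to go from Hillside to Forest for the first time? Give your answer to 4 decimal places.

2.8121

Let t(s) be the expected number of days to first reach Forest from state s, with t(Forest) = 0. Conditioning on the first day:
t(Marsh) = 1 + 0.26·t(Marsh) + 0.34·t(Hillside)
t(Hillside) = 1 + 0.26·t(Marsh) + 0.4·t(Hillside)
Solving: t(Marsh) = 2.6434, t(Hillside) = 2.8121.
Expected days from Hillside to Forest: 2.8121.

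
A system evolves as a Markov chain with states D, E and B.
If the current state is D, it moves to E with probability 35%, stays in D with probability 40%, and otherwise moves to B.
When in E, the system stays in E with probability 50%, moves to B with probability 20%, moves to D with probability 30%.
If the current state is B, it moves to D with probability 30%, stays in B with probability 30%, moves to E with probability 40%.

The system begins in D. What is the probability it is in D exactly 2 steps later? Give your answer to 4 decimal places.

0.3400

Sum over the intermediate state after 1 step:
P = P(D→D)·P(D→D) + P(D→E)·P(E→D) + P(D→B)·P(B→D)
  = 0.4×0.4 + 0.35×0.3 + 0.25×0.3
  = 0.1600 + 0.1050 + 0.0750 = 0.3400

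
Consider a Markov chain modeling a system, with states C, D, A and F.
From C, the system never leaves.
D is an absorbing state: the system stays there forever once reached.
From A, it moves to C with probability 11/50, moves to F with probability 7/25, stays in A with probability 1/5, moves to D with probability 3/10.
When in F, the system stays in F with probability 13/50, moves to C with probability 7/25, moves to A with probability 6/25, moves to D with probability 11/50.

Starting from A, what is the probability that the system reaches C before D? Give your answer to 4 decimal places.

Let h(s) be the probability of absorption at C starting from transient state s. Then h(C) = 1 and h(D) = 0. By first-step analysis:
h(A) = 0.22·1 + 0.3·0 + 0.2·h(A) + 0.28·h(F)
h(F) = 0.28·1 + 0.22·0 + 0.24·h(A) + 0.26·h(F)
Solving: h(A) = 0.4596, h(F) = 0.5274.
Starting from A, the probability is 0.4596.

0.4596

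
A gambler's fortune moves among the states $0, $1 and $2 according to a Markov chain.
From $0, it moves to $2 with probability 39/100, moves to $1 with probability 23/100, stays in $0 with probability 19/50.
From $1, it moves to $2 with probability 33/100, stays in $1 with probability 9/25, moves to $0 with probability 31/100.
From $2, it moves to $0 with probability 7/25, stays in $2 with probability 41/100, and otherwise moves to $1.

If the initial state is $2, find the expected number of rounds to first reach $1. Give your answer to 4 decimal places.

Let t(s) be the expected number of rounds to first reach $1 from state s, with t($1) = 0. Conditioning on the first round:
t($0) = 1 + 0.38·t($0) + 0.39·t($2)
t($2) = 1 + 0.28·t($0) + 0.41·t($2)
Solving: t($0) = 3.8192, t($2) = 3.5074.
Expected rounds from $2 to $1: 3.5074.

3.5074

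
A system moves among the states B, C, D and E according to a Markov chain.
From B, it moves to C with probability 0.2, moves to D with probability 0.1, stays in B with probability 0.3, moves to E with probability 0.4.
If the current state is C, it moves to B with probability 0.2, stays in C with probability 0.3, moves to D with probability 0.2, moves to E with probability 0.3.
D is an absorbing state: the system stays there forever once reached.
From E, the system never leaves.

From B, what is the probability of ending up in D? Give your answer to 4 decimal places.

0.2444

Let h(s) be the probability of absorption at D starting from transient state s. Then h(D) = 1 and h(E) = 0. By first-step analysis:
h(B) = 0.3·h(B) + 0.2·h(C) + 0.1·1 + 0.4·0
h(C) = 0.2·h(B) + 0.3·h(C) + 0.2·1 + 0.3·0
Solving: h(B) = 0.2444, h(C) = 0.3556.
Starting from B, the probability is 0.2444.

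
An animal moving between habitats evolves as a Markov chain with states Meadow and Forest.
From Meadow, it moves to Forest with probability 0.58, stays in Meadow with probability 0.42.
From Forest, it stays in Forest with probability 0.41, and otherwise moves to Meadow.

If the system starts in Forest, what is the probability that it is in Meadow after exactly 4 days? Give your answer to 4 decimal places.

Propagate the distribution vector 4 days from Forest.
After 0 days: (0.0000, 1.0000)
After 1 day: (0.5900, 0.4100)
After 2 days: (0.4897, 0.5103)
After 3 days: (0.5068, 0.4932)
After 4 days: (0.5039, 0.4961)
P(in Meadow after 4 days) = 0.5039

0.5039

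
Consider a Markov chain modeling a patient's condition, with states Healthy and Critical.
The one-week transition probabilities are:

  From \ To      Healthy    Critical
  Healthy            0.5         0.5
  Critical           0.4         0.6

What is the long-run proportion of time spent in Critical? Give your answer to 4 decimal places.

0.5556

Let the stationary distribution be π with π = πP and π_1 + π_2 = 1.
π_1 = 0.5·π_1 + 0.4·π_2
Solving with the normalization constraint gives π = (0.4444, 0.5556).
So the stationary probability of Critical is 0.5556.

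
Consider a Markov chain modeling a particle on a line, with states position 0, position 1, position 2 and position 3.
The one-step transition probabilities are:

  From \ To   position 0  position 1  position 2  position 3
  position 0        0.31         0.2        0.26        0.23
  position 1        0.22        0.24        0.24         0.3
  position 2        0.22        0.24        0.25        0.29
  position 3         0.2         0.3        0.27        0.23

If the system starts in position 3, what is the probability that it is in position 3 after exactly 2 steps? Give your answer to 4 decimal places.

Propagate the distribution vector 2 steps from position 3.
After 0 steps: (0.0000, 0.0000, 0.0000, 1.0000)
After 1 step: (0.2000, 0.3000, 0.2700, 0.2300)
After 2 steps: (0.2334, 0.2458, 0.2536, 0.2672)
P(in position 3 after 2 steps) = 0.2672

0.2672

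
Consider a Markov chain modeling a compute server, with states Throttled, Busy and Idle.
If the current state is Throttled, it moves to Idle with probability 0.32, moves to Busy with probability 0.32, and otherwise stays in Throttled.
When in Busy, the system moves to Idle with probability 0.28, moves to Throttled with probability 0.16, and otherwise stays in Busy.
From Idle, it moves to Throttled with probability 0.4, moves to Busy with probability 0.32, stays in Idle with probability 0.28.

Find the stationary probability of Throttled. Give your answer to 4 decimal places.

Let the stationary distribution be π with π = πP and π_1 + π_2 + π_3 = 1.
π_1 = 0.36·π_1 + 0.16·π_2 + 0.4·π_3
π_2 = 0.32·π_1 + 0.56·π_2 + 0.32·π_3
Solving with the normalization constraint gives π = (0.2874, 0.4211, 0.2915).
So the stationary probability of Throttled is 0.2874.

0.2874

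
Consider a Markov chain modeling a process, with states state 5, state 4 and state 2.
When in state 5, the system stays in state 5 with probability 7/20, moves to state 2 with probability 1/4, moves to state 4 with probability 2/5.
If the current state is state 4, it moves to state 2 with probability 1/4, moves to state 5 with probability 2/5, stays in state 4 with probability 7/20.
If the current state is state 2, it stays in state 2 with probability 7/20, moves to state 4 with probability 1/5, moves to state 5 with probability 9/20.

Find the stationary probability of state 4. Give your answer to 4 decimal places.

Let the stationary distribution be π with π = πP and π_1 + π_2 + π_3 = 1.
π_1 = 0.35·π_1 + 0.4·π_2 + 0.45·π_3
π_2 = 0.4·π_1 + 0.35·π_2 + 0.2·π_3
Solving with the normalization constraint gives π = (0.3942, 0.3280, 0.2778).
So the stationary probability of state 4 is 0.3280.

0.3280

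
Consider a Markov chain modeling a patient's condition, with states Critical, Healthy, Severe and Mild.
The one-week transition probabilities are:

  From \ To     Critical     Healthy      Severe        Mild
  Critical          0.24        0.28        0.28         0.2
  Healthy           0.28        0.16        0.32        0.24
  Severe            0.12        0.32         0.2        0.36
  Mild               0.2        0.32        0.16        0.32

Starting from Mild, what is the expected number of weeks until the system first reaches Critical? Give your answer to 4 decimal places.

Let t(s) be the expected number of weeks to first reach Critical from state s, with t(Critical) = 0. Conditioning on the first week:
t(Healthy) = 1 + 0.16·t(Healthy) + 0.32·t(Severe) + 0.24·t(Mild)
t(Severe) = 1 + 0.32·t(Healthy) + 0.2·t(Severe) + 0.36·t(Mild)
t(Mild) = 1 + 0.32·t(Healthy) + 0.16·t(Severe) + 0.32·t(Mild)
Solving: t(Healthy) = 4.5964, t(Severe) = 5.2831, t(Mild) = 4.8767.
Expected weeks from Mild to Critical: 4.8767.

4.8767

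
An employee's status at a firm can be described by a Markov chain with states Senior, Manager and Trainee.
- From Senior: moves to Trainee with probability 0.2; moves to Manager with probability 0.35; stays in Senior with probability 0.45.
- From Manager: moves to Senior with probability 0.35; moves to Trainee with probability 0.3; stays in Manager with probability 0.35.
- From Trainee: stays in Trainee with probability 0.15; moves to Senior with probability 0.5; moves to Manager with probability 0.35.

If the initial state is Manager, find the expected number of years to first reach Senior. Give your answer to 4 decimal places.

2.5698

Let t(s) be the expected number of years to first reach Senior from state s, with t(Senior) = 0. Conditioning on the first year:
t(Manager) = 1 + 0.35·t(Manager) + 0.3·t(Trainee)
t(Trainee) = 1 + 0.35·t(Manager) + 0.15·t(Trainee)
Solving: t(Manager) = 2.5698, t(Trainee) = 2.2346.
Expected years from Manager to Senior: 2.5698.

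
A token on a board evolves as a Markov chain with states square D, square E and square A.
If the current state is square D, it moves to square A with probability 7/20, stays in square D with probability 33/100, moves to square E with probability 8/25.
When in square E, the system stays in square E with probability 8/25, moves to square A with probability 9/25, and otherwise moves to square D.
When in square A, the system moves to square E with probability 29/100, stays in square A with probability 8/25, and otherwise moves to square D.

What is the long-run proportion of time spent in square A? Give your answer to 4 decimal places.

0.3428

Let the stationary distribution be π with π = πP and π_1 + π_2 + π_3 = 1.
π_1 = 0.33·π_1 + 0.32·π_2 + 0.39·π_3
π_2 = 0.32·π_1 + 0.32·π_2 + 0.29·π_3
Solving with the normalization constraint gives π = (0.3475, 0.3097, 0.3428).
So the stationary probability of square A is 0.3428.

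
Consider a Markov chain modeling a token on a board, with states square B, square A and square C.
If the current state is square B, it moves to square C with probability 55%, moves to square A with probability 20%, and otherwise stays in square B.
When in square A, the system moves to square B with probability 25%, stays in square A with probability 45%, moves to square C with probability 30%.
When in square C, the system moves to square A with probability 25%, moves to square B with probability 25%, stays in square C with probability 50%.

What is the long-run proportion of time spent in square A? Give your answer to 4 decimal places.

0.2969

Let the stationary distribution be π with π = πP and π_1 + π_2 + π_3 = 1.
π_1 = 0.25·π_1 + 0.25·π_2 + 0.25·π_3
π_2 = 0.2·π_1 + 0.45·π_2 + 0.25·π_3
Solving with the normalization constraint gives π = (0.2500, 0.2969, 0.4531).
So the stationary probability of square A is 0.2969.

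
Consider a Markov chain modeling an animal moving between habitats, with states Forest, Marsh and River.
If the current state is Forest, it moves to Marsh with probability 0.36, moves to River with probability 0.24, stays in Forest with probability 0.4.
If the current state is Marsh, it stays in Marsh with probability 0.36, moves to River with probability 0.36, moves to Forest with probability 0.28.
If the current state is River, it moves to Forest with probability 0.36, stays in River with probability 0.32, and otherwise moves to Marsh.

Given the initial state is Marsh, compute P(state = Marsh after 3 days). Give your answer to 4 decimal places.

0.3475

Propagate the distribution vector 3 days from Marsh.
After 0 days: (0.0000, 1.0000, 0.0000)
After 1 day: (0.2800, 0.3600, 0.3600)
After 2 days: (0.3424, 0.3456, 0.3120)
After 3 days: (0.3460, 0.3475, 0.3064)
P(in Marsh after 3 days) = 0.3475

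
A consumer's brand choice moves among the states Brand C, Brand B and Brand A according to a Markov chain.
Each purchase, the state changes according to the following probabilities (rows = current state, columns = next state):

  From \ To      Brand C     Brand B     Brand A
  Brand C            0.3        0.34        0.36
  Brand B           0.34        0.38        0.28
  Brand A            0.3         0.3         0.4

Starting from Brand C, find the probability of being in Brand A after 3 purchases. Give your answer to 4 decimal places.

0.3468

Propagate the distribution vector 3 purchases from Brand C.
After 0 purchases: (1.0000, 0.0000, 0.0000)
After 1 purchase: (0.3000, 0.3400, 0.3600)
After 2 purchases: (0.3136, 0.3392, 0.3472)
After 3 purchases: (0.3136, 0.3397, 0.3468)
P(in Brand A after 3 purchases) = 0.3468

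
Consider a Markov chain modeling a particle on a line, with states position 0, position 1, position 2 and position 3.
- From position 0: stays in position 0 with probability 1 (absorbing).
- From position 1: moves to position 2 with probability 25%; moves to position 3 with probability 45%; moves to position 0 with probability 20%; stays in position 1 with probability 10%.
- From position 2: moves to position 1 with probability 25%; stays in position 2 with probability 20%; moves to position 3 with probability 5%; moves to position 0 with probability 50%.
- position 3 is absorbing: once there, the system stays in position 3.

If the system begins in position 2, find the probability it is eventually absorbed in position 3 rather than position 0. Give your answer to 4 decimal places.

0.2395

Let h(s) be the probability of absorption at position 3 starting from transient state s. Then h(position 3) = 1 and h(position 0) = 0. By first-step analysis:
h(position 1) = 0.2·0 + 0.1·h(position 1) + 0.25·h(position 2) + 0.45·1
h(position 2) = 0.5·0 + 0.25·h(position 1) + 0.2·h(position 2) + 0.05·1
Solving: h(position 1) = 0.5665, h(position 2) = 0.2395.
Starting from position 2, the probability is 0.2395.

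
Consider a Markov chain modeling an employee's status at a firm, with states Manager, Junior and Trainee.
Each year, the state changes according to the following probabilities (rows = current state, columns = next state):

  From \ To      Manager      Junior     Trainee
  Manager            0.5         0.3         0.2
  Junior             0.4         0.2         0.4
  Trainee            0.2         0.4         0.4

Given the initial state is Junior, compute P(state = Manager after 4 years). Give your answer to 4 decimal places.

0.3716

Propagate the distribution vector 4 years from Junior.
After 0 years: (0.0000, 1.0000, 0.0000)
After 1 year: (0.4000, 0.2000, 0.4000)
After 2 years: (0.3600, 0.3200, 0.3200)
After 3 years: (0.3720, 0.3000, 0.3280)
After 4 years: (0.3716, 0.3028, 0.3256)
P(in Manager after 4 years) = 0.3716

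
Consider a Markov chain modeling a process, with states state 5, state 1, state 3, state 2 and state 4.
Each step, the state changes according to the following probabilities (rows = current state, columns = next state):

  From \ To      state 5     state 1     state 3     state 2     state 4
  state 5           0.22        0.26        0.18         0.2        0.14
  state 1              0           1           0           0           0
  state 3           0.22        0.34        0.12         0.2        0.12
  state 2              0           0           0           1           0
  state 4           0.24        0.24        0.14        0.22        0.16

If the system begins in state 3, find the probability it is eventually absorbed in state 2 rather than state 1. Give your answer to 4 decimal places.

0.3958

Let h(s) be the probability of absorption at state 2 starting from transient state s. Then h(state 2) = 1 and h(state 1) = 0. By first-step analysis:
h(state 5) = 0.22·h(state 5) + 0.26·0 + 0.18·h(state 3) + 0.2·1 + 0.14·h(state 4)
h(state 3) = 0.22·h(state 5) + 0.34·0 + 0.12·h(state 3) + 0.2·1 + 0.12·h(state 4)
h(state 4) = 0.24·h(state 5) + 0.24·0 + 0.14·h(state 3) + 0.22·1 + 0.16·h(state 4)
Solving: h(state 5) = 0.4286, h(state 3) = 0.3958, h(state 4) = 0.4503.
Starting from state 3, the probability is 0.3958.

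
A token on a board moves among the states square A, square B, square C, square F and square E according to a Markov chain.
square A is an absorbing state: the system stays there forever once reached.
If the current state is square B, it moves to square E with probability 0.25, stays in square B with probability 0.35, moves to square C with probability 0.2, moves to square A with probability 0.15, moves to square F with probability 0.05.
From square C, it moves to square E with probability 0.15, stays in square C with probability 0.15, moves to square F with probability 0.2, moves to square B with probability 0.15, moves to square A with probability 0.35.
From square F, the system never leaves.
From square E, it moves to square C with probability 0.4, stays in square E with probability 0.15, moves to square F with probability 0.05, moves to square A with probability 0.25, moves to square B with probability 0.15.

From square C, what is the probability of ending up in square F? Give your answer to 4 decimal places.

Let h(s) be the probability of absorption at square F starting from transient state s. Then h(square F) = 1 and h(square A) = 0. By first-step analysis:
h(square B) = 0.15·0 + 0.35·h(square B) + 0.2·h(square C) + 0.05·1 + 0.25·h(square E)
h(square C) = 0.35·0 + 0.15·h(square B) + 0.15·h(square C) + 0.2·1 + 0.15·h(square E)
h(square E) = 0.25·0 + 0.15·h(square B) + 0.4·h(square C) + 0.05·1 + 0.15·h(square E)
Solving: h(square B) = 0.2806, h(square C) = 0.3314, h(square E) = 0.2643.
Starting from square C, the probability is 0.3314.

0.3314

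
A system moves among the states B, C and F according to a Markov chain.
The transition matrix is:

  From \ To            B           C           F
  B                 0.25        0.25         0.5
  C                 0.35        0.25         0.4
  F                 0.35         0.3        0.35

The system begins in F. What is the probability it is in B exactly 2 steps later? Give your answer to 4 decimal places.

0.3150

Sum over the intermediate state after 1 step:
P = P(F→B)·P(B→B) + P(F→C)·P(C→B) + P(F→F)·P(F→B)
  = 0.35×0.25 + 0.3×0.35 + 0.35×0.35
  = 0.0875 + 0.1050 + 0.1225 = 0.3150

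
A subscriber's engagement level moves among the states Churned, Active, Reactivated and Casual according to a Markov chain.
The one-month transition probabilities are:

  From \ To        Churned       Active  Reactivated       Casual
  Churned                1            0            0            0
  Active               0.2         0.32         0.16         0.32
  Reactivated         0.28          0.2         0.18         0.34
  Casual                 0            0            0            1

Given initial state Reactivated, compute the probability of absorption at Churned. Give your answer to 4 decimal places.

0.4384

Let h(s) be the probability of absorption at Churned starting from transient state s. Then h(Churned) = 1 and h(Casual) = 0. By first-step analysis:
h(Active) = 0.2·1 + 0.32·h(Active) + 0.16·h(Reactivated) + 0.32·0
h(Reactivated) = 0.28·1 + 0.2·h(Active) + 0.18·h(Reactivated) + 0.34·0
Solving: h(Active) = 0.3973, h(Reactivated) = 0.4384.
Starting from Reactivated, the probability is 0.4384.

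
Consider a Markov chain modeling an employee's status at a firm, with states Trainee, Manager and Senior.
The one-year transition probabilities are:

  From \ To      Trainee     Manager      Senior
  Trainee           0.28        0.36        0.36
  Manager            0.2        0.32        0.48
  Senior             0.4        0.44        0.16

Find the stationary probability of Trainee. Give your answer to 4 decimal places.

Let the stationary distribution be π with π = πP and π_1 + π_2 + π_3 = 1.
π_1 = 0.28·π_1 + 0.2·π_2 + 0.4·π_3
π_2 = 0.36·π_1 + 0.32·π_2 + 0.44·π_3
Solving with the normalization constraint gives π = (0.2907, 0.3721, 0.3372).
So the stationary probability of Trainee is 0.2907.

0.2907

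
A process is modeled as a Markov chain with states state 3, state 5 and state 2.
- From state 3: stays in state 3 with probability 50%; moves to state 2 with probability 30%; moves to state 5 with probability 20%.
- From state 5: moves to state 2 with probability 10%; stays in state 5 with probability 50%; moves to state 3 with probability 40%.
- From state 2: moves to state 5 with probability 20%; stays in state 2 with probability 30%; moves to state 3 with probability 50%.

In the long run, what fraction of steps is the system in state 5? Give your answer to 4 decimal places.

Let the stationary distribution be π with π = πP and π_1 + π_2 + π_3 = 1.
π_1 = 0.5·π_1 + 0.4·π_2 + 0.5·π_3
π_2 = 0.2·π_1 + 0.5·π_2 + 0.2·π_3
Solving with the normalization constraint gives π = (0.4714, 0.2857, 0.2429).
So the stationary probability of state 5 is 0.2857.

0.2857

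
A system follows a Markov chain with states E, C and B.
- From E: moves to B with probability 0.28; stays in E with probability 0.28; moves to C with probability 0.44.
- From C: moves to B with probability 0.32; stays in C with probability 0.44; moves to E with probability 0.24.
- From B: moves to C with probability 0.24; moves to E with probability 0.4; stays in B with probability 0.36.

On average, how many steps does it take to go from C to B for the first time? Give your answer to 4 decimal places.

3.2258

Let t(s) be the expected number of steps to first reach B from state s, with t(B) = 0. Conditioning on the first step:
t(E) = 1 + 0.28·t(E) + 0.44·t(C)
t(C) = 1 + 0.24·t(E) + 0.44·t(C)
Solving: t(E) = 3.3602, t(C) = 3.2258.
Expected steps from C to B: 3.2258.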